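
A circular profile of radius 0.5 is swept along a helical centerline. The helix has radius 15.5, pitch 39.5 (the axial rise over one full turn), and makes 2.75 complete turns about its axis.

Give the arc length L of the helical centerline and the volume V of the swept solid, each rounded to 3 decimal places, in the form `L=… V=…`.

2πR = 2π·15.5 = 97.389372
per-turn = √(97.389372² + 39.5²) = √(9484.6898 + 1560.25) = √11044.9398 = 105.094909
L = 2.75 × 105.094909 = 289.010999
V = π·0.5² × L = 0.785398 × 289.010999 = 226.988708

L=289.011 V=226.989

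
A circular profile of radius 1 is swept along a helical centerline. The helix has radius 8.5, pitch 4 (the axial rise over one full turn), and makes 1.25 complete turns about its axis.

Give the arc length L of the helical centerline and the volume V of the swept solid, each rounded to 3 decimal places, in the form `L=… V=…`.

2πR = 2π·8.5 = 53.407075
per-turn = √(53.407075² + 4²) = √(2852.3157 + 16) = √2868.3157 = 53.556659
L = 1.25 × 53.556659 = 66.945823
V = π·1² × L = 3.141593 × 66.945823 = 210.316506

L=66.946 V=210.317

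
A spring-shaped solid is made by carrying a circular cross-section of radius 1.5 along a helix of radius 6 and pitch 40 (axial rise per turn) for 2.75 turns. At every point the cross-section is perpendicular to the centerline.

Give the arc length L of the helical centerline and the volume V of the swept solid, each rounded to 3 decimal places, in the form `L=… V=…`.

L=151.156 V=1068.456

2πR = 2π·6 = 37.699112
per-turn = √(37.699112² + 40²) = √(1421.2230 + 1600) = √3021.2230 = 54.965653
L = 2.75 × 54.965653 = 151.155546
V = π·1.5² × L = 7.068583 × 151.155546 = 1068.455596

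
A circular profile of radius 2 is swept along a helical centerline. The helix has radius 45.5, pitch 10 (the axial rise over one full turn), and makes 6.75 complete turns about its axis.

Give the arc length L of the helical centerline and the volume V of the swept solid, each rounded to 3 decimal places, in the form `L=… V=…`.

L=1930.903 V=24264.449

2πR = 2π·45.5 = 285.884931
per-turn = √(285.884931² + 10²) = √(81730.1940 + 100) = √81830.1940 = 286.059774
L = 6.75 × 286.059774 = 1930.903471
V = π·2² × L = 12.566371 × 1930.903471 = 24264.448643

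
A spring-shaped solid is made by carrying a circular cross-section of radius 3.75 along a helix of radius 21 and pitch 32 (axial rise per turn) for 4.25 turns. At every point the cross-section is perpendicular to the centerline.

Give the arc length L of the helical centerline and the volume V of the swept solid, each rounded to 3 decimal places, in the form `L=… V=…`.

L=577.030 V=25492.411

2πR = 2π·21 = 131.946891
per-turn = √(131.946891² + 32²) = √(17409.9822 + 1024) = √18433.9822 = 135.771802
L = 4.25 × 135.771802 = 577.030158
V = π·3.75² × L = 44.178647 × 577.030158 = 25492.411465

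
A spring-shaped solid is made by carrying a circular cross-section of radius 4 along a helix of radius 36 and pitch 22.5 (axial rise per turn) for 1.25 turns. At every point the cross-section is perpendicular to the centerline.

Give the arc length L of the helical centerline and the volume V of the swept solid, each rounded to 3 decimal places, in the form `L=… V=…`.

L=284.139 V=14282.370

2πR = 2π·36 = 226.194671
per-turn = √(226.194671² + 22.5²) = √(51164.0292 + 506.25) = √51670.2792 = 227.310975
L = 1.25 × 227.310975 = 284.138718
V = π·4² × L = 50.265482 × 284.138718 = 14282.369763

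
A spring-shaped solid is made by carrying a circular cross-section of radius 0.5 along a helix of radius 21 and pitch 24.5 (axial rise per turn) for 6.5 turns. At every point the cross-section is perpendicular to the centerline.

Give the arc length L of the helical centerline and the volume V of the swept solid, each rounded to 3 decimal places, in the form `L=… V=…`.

2πR = 2π·21 = 131.946891
per-turn = √(131.946891² + 24.5²) = √(17409.9822 + 600.25) = √18010.2322 = 134.202206
L = 6.5 × 134.202206 = 872.314341
V = π·0.5² × L = 0.785398 × 872.314341 = 685.114081

L=872.314 V=685.114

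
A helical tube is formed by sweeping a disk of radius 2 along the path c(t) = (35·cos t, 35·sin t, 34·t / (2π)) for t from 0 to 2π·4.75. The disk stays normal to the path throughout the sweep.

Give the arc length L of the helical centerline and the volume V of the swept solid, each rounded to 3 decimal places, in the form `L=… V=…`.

L=1056.990 V=13282.533

2πR = 2π·35 = 219.911486
per-turn = √(219.911486² + 34²) = √(48361.0616 + 1156) = √49517.0616 = 222.524294
L = 4.75 × 222.524294 = 1056.990398
V = π·2² × L = 12.566371 × 1056.990398 = 13282.533078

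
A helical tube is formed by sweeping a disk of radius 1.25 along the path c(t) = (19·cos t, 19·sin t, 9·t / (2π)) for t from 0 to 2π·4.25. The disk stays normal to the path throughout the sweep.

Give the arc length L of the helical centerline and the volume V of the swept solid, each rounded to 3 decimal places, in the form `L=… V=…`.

2πR = 2π·19 = 119.380521
per-turn = √(119.380521² + 9²) = √(14251.7088 + 81) = √14332.7088 = 119.719291
L = 4.25 × 119.719291 = 508.806989
V = π·1.25² × L = 4.908739 × 508.806989 = 2497.600466

L=508.807 V=2497.600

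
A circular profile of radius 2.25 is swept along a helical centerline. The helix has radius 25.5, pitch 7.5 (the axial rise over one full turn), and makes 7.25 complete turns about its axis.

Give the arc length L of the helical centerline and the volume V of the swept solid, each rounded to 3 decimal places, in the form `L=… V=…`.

2πR = 2π·25.5 = 160.221225
per-turn = √(160.221225² + 7.5²) = √(25670.8410 + 56.25) = √25727.0910 = 160.396668
L = 7.25 × 160.396668 = 1162.875842
V = π·2.25² × L = 15.904313 × 1162.875842 = 18494.741144

L=1162.876 V=18494.741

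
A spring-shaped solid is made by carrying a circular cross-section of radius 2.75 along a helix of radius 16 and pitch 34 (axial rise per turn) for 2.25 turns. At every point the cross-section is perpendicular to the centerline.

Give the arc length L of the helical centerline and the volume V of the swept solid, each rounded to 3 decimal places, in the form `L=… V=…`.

L=238.781 V=5673.025

2πR = 2π·16 = 100.530965
per-turn = √(100.530965² + 34²) = √(10106.4749 + 1156) = √11262.4749 = 106.124808
L = 2.25 × 106.124808 = 238.780818
V = π·2.75² × L = 23.758294 × 238.780818 = 5673.024990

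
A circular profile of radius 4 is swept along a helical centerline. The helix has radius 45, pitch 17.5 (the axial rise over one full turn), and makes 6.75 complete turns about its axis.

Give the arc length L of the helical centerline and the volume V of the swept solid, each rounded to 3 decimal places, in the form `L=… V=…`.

2πR = 2π·45 = 282.743339
per-turn = √(282.743339² + 17.5²) = √(79943.7956 + 306.25) = √80250.0456 = 283.284390
L = 6.75 × 283.284390 = 1912.169633
V = π·4² × L = 50.265482 × 1912.169633 = 96116.129137

L=1912.170 V=96116.129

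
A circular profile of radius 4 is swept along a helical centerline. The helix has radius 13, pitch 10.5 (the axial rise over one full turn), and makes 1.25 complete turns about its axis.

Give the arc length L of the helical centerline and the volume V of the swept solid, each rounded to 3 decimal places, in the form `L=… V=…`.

2πR = 2π·13 = 81.681409
per-turn = √(81.681409² + 10.5²) = √(6671.8526 + 110.25) = √6782.1026 = 82.353522
L = 1.25 × 82.353522 = 102.941902
V = π·4² × L = 50.265482 × 102.941902 = 5174.424390

L=102.942 V=5174.424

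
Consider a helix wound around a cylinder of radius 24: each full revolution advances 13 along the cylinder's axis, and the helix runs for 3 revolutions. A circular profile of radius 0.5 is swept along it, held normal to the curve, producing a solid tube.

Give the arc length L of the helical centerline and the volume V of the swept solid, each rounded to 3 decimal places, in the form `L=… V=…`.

L=454.067 V=356.624

2πR = 2π·24 = 150.796447
per-turn = √(150.796447² + 13²) = √(22739.5685 + 169) = √22908.5685 = 151.355768
L = 3 × 151.355768 = 454.067304
V = π·0.5² × L = 0.785398 × 454.067304 = 356.623627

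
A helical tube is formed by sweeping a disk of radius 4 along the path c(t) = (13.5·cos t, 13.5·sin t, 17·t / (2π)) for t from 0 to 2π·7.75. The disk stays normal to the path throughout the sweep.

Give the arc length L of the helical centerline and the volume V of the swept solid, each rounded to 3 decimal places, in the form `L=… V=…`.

L=670.451 V=33700.532

2πR = 2π·13.5 = 84.823002
per-turn = √(84.823002² + 17²) = √(7194.9416 + 289) = √7483.9416 = 86.509778
L = 7.75 × 86.509778 = 670.450776
V = π·4² × L = 50.265482 × 670.450776 = 33700.531713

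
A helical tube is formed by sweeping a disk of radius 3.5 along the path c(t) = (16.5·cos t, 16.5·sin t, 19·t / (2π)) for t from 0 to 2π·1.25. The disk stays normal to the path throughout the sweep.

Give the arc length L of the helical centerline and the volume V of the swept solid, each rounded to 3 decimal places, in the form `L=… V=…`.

2πR = 2π·16.5 = 103.672558
per-turn = √(103.672558² + 19²) = √(10747.9992 + 361) = √11108.9992 = 105.399237
L = 1.25 × 105.399237 = 131.749046
V = π·3.5² × L = 38.484510 × 131.749046 = 5070.297496

L=131.749 V=5070.297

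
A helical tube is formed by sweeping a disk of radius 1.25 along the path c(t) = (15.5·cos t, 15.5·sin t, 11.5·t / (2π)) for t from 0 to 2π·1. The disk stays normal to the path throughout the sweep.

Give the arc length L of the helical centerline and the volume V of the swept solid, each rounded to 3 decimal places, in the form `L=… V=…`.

2πR = 2π·15.5 = 97.389372
per-turn = √(97.389372² + 11.5²) = √(9484.6898 + 132.25) = √9616.9398 = 98.065997
L = 1 × 98.065997 = 98.065997
V = π·1.25² × L = 4.908739 × 98.065997 = 481.380339

L=98.066 V=481.380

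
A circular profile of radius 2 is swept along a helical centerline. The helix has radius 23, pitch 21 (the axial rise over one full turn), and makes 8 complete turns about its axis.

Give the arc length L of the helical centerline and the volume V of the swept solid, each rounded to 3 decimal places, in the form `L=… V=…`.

L=1168.249 V=14680.648

2πR = 2π·23 = 144.513262
per-turn = √(144.513262² + 21²) = √(20884.0829 + 441) = √21325.0829 = 146.031103
L = 8 × 146.031103 = 1168.248820
V = π·2² × L = 12.566371 × 1168.248820 = 14680.647647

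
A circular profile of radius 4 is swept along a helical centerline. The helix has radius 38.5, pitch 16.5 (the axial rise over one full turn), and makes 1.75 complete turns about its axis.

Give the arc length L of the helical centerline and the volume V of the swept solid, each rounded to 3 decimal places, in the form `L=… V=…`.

L=424.313 V=21328.310

2πR = 2π·38.5 = 241.902634
per-turn = √(241.902634² + 16.5²) = √(58516.8845 + 272.25) = √58789.1345 = 242.464708
L = 1.75 × 242.464708 = 424.313239
V = π·4² × L = 50.265482 × 424.313239 = 21328.309648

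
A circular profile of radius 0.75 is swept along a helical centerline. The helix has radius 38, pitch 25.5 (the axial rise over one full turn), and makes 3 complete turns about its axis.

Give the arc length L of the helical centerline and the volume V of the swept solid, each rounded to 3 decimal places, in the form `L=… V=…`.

2πR = 2π·38 = 238.761042
per-turn = √(238.761042² + 25.5²) = √(57006.8350 + 650.25) = √57657.0850 = 240.118898
L = 3 × 240.118898 = 720.356693
V = π·0.75² × L = 1.767146 × 720.356693 = 1272.975353

L=720.357 V=1272.975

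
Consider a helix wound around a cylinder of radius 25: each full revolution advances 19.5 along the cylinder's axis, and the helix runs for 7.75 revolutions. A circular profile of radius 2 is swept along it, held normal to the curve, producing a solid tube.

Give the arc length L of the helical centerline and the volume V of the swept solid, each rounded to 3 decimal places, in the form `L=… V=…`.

L=1226.712 V=15415.314

2πR = 2π·25 = 157.079633
per-turn = √(157.079633² + 19.5²) = √(24674.0110 + 380.25) = √25054.2610 = 158.285378
L = 7.75 × 158.285378 = 1226.711682
V = π·2² × L = 12.566371 × 1226.711682 = 15415.313637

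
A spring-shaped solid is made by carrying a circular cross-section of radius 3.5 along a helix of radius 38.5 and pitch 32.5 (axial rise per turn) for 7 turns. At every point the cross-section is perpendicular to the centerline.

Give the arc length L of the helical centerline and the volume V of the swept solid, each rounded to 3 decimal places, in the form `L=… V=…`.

2πR = 2π·38.5 = 241.902634
per-turn = √(241.902634² + 32.5²) = √(58516.8845 + 1056.25) = √59573.1345 = 244.076083
L = 7 × 244.076083 = 1708.532584
V = π·3.5² × L = 38.484510 × 1708.532584 = 65752.039321

L=1708.533 V=65752.039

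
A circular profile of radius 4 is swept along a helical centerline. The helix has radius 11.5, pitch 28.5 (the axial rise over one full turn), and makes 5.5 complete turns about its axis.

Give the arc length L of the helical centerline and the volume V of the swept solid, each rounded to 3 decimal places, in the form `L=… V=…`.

L=427.208 V=21473.802

2πR = 2π·11.5 = 72.256631
per-turn = √(72.256631² + 28.5²) = √(5221.0207 + 812.25) = √6033.2707 = 77.674132
L = 5.5 × 77.674132 = 427.207724
V = π·4² × L = 50.265482 × 427.207724 = 21473.802361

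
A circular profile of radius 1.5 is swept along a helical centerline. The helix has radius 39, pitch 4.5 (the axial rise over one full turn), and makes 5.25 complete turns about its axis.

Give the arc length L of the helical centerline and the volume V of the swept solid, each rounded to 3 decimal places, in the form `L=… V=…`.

L=1286.699 V=9095.140

2πR = 2π·39 = 245.044227
per-turn = √(245.044227² + 4.5²) = √(60046.6732 + 20.25) = √60066.9232 = 245.085543
L = 5.25 × 245.085543 = 1286.699098
V = π·1.5² × L = 7.068583 × 1286.699098 = 9095.139979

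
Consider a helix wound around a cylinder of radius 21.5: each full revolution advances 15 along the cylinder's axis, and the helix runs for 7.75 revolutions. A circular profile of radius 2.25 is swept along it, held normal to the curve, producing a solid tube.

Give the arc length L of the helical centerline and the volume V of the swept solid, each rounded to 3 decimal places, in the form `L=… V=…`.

L=1053.370 V=16753.127

2πR = 2π·21.5 = 135.088484
per-turn = √(135.088484² + 15²) = √(18248.8985 + 225) = √18473.8985 = 135.918720
L = 7.75 × 135.918720 = 1053.370083
V = π·2.25² × L = 15.904313 × 1053.370083 = 16753.127297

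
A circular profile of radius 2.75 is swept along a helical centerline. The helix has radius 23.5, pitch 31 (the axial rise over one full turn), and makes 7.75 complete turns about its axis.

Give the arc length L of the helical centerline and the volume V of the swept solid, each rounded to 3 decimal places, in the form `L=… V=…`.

2πR = 2π·23.5 = 147.654855
per-turn = √(147.654855² + 31²) = √(21801.9561 + 961) = √22762.9561 = 150.873974
L = 7.75 × 150.873974 = 1169.273301
V = π·2.75² × L = 23.758294 × 1169.273301 = 27779.939366

L=1169.273 V=27779.939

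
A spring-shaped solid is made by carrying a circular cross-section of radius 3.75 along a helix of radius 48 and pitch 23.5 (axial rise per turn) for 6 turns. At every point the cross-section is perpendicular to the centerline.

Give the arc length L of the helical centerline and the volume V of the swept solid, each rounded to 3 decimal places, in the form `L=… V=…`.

L=1815.042 V=80186.116

2πR = 2π·48 = 301.592895
per-turn = √(301.592895² + 23.5²) = √(90958.2742 + 552.25) = √91510.5242 = 302.507065
L = 6 × 302.507065 = 1815.042388
V = π·3.75² × L = 44.178647 × 1815.042388 = 80186.116383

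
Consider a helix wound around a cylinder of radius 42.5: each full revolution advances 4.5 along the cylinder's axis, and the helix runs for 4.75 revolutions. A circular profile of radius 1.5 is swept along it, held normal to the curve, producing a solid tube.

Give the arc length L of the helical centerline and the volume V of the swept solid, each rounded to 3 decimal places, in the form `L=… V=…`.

2πR = 2π·42.5 = 267.035376
per-turn = √(267.035376² + 4.5²) = √(71307.8918 + 20.25) = √71328.1418 = 267.073289
L = 4.75 × 267.073289 = 1268.598124
V = π·1.5² × L = 7.068583 × 1268.598124 = 8967.191728

L=1268.598 V=8967.192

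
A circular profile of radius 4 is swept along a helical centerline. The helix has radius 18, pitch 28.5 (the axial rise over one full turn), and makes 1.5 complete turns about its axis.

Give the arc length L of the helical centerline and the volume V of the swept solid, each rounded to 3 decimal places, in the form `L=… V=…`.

L=174.950 V=8793.921

2πR = 2π·18 = 113.097336
per-turn = √(113.097336² + 28.5²) = √(12791.0073 + 812.25) = √13603.2573 = 116.633003
L = 1.5 × 116.633003 = 174.949504
V = π·4² × L = 50.265482 × 174.949504 = 8793.921222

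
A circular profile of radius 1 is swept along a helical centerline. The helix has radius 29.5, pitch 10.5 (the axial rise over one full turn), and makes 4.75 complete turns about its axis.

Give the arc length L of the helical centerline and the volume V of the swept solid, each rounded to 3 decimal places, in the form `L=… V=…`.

2πR = 2π·29.5 = 185.353967
per-turn = √(185.353967² + 10.5²) = √(34356.0929 + 110.25) = √34466.3429 = 185.651132
L = 4.75 × 185.651132 = 881.842878
V = π·1² × L = 3.141593 × 881.842878 = 2770.391108

L=881.843 V=2770.391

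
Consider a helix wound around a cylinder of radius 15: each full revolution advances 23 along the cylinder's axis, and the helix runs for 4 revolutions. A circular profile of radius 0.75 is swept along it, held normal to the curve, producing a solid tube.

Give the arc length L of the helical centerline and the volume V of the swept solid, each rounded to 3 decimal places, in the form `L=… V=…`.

2πR = 2π·15 = 94.247780
per-turn = √(94.247780² + 23²) = √(8882.6440 + 529) = √9411.6440 = 97.013628
L = 4 × 97.013628 = 388.054511
V = π·0.75² × L = 1.767146 × 388.054511 = 685.748925

L=388.055 V=685.749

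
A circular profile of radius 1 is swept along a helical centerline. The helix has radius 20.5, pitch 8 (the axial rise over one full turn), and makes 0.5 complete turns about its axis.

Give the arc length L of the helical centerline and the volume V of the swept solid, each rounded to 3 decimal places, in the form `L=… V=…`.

L=64.527 V=202.717

2πR = 2π·20.5 = 128.805299
per-turn = √(128.805299² + 8²) = √(16590.8050 + 64) = √16654.8050 = 129.053497
L = 0.5 × 129.053497 = 64.526748
V = π·1² × L = 3.141593 × 64.526748 = 202.716759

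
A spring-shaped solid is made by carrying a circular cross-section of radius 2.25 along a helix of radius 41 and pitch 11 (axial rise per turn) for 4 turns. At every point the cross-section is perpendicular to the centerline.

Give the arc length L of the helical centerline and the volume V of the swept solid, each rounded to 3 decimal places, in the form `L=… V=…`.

2πR = 2π·41 = 257.610598
per-turn = √(257.610598² + 11²) = √(66363.2200 + 121) = √66484.2200 = 257.845341
L = 4 × 257.845341 = 1031.381365
V = π·2.25² × L = 15.904313 × 1031.381365 = 16403.411853

L=1031.381 V=16403.412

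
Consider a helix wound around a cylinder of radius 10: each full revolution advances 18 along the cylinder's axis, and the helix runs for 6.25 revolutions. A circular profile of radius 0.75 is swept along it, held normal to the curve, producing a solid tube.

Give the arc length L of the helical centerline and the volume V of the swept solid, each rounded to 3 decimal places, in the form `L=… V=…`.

2πR = 2π·10 = 62.831853
per-turn = √(62.831853² + 18²) = √(3947.8418 + 324) = √4271.8418 = 65.359328
L = 6.25 × 65.359328 = 408.495800
V = π·0.75² × L = 1.767146 × 408.495800 = 721.871665

L=408.496 V=721.872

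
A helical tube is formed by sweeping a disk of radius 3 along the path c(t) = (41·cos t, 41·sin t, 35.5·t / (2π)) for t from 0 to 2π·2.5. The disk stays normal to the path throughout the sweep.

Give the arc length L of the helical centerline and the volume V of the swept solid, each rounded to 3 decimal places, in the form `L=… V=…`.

2πR = 2π·41 = 257.610598
per-turn = √(257.610598² + 35.5²) = √(66363.2200 + 1260.25) = √67623.4700 = 260.045131
L = 2.5 × 260.045131 = 650.112827
V = π·3² × L = 28.274334 × 650.112827 = 18381.507124

L=650.113 V=18381.507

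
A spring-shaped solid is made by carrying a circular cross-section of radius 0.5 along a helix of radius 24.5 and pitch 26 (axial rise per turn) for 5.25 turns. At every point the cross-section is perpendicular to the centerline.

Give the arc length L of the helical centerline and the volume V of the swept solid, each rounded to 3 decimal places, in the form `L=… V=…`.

L=819.621 V=643.729

2πR = 2π·24.5 = 153.938040
per-turn = √(153.938040² + 26²) = √(23696.9202 + 676) = √24372.9202 = 156.118289
L = 5.25 × 156.118289 = 819.621017
V = π·0.5² × L = 0.785398 × 819.621017 = 643.728842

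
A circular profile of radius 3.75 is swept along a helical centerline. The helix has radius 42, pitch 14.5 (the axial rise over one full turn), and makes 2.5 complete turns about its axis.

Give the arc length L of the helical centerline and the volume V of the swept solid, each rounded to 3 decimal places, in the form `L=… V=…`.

L=660.730 V=29190.140

2πR = 2π·42 = 263.893783
per-turn = √(263.893783² + 14.5²) = √(69639.9287 + 210.25) = √69850.1787 = 264.291844
L = 2.5 × 264.291844 = 660.729609
V = π·3.75² × L = 44.178647 × 660.729609 = 29190.139967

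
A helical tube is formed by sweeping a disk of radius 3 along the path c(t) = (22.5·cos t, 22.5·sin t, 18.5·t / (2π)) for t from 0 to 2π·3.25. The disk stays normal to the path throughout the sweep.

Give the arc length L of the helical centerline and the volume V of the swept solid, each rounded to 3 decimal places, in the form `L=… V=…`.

2πR = 2π·22.5 = 141.371669
per-turn = √(141.371669² + 18.5²) = √(19985.9489 + 342.25) = √20328.1989 = 142.576993
L = 3.25 × 142.576993 = 463.375227
V = π·3² × L = 28.274334 × 463.375227 = 13101.625881

L=463.375 V=13101.626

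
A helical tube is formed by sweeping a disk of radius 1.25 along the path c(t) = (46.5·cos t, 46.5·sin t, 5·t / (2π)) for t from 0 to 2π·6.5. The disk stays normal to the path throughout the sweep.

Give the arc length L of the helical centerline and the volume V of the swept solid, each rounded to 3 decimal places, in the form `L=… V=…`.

2πR = 2π·46.5 = 292.168117
per-turn = √(292.168117² + 5²) = √(85362.2085 + 25) = √85387.2085 = 292.210897
L = 6.5 × 292.210897 = 1899.370832
V = π·1.25² × L = 4.908739 × 1899.370832 = 9323.514769

L=1899.371 V=9323.515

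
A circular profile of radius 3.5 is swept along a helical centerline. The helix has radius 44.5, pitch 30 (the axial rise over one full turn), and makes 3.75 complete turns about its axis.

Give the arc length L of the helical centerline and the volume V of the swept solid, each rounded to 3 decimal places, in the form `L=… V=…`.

L=1054.525 V=40582.864

2πR = 2π·44.5 = 279.601746
per-turn = √(279.601746² + 30²) = √(78177.1365 + 900) = √79077.1365 = 281.206573
L = 3.75 × 281.206573 = 1054.524647
V = π·3.5² × L = 38.484510 × 1054.524647 = 40582.864336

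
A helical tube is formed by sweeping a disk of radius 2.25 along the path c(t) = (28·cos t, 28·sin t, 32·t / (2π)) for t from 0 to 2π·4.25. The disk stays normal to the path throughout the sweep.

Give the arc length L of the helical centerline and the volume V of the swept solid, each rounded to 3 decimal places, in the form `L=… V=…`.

L=759.967 V=12086.753

2πR = 2π·28 = 175.929189
per-turn = √(175.929189² + 32²) = √(30951.0794 + 1024) = √31975.0794 = 178.815769
L = 4.25 × 178.815769 = 759.967020
V = π·2.25² × L = 15.904313 × 759.967020 = 12086.753213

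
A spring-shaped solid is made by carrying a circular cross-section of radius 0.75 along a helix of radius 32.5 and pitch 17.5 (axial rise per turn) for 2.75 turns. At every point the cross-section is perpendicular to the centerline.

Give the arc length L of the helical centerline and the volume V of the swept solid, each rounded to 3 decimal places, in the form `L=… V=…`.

2πR = 2π·32.5 = 204.203522
per-turn = √(204.203522² + 17.5²) = √(41699.0786 + 306.25) = √42005.3286 = 204.952015
L = 2.75 × 204.952015 = 563.618042
V = π·0.75² × L = 1.767146 × 563.618042 = 995.995294

L=563.618 V=995.995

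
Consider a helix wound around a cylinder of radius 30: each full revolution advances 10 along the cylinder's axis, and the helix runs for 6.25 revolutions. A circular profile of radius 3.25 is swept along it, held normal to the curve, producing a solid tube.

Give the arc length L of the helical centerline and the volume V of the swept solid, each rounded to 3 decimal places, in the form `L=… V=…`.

L=1179.754 V=39147.861

2πR = 2π·30 = 188.495559
per-turn = √(188.495559² + 10²) = √(35530.5758 + 100) = √35630.5758 = 188.760631
L = 6.25 × 188.760631 = 1179.753944
V = π·3.25² × L = 33.183072 × 1179.753944 = 39147.860549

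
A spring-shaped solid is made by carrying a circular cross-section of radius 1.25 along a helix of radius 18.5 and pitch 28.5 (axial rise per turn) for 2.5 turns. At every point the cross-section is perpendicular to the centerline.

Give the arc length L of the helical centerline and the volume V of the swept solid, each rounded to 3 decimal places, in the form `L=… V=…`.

2πR = 2π·18.5 = 116.238928
per-turn = √(116.238928² + 28.5²) = √(13511.4884 + 812.25) = √14323.7384 = 119.681822
L = 2.5 × 119.681822 = 299.204554
V = π·1.25² × L = 4.908739 × 299.204554 = 1468.716920

L=299.205 V=1468.717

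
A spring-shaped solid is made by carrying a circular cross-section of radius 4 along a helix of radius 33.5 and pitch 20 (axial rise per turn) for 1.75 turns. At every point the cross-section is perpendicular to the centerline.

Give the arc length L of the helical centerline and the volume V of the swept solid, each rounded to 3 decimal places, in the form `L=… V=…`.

L=370.011 V=18598.772

2πR = 2π·33.5 = 210.486708
per-turn = √(210.486708² + 20²) = √(44304.6542 + 400) = √44704.6542 = 211.434752
L = 1.75 × 211.434752 = 370.010815
V = π·4² × L = 50.265482 × 370.010815 = 18598.772140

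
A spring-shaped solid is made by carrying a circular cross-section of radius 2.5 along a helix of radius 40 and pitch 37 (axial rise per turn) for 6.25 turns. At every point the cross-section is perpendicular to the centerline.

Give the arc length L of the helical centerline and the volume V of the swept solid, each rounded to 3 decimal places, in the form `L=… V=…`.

2πR = 2π·40 = 251.327412
per-turn = √(251.327412² + 37²) = √(63165.4682 + 1369) = √64534.4682 = 254.036352
L = 6.25 × 254.036352 = 1587.727200
V = π·2.5² × L = 19.634954 × 1587.727200 = 31174.950679

L=1587.727 V=31174.951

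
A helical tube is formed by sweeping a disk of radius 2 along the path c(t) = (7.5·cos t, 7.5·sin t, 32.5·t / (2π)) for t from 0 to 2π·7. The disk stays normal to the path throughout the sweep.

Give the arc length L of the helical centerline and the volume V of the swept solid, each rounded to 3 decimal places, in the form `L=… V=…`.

2πR = 2π·7.5 = 47.123890
per-turn = √(47.123890² + 32.5²) = √(2220.6610 + 1056.25) = √3276.9110 = 57.244310
L = 7 × 57.244310 = 400.710168
V = π·2² × L = 12.566371 × 400.710168 = 5035.472477

L=400.710 V=5035.472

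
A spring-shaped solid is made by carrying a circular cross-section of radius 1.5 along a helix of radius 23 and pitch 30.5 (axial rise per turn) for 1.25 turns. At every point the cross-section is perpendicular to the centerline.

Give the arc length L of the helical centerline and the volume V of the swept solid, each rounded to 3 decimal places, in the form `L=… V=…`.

L=184.621 V=1305.009

2πR = 2π·23 = 144.513262
per-turn = √(144.513262² + 30.5²) = √(20884.0829 + 930.25) = √21814.3329 = 147.696760
L = 1.25 × 147.696760 = 184.620950
V = π·1.5² × L = 7.068583 × 184.620950 = 1305.008595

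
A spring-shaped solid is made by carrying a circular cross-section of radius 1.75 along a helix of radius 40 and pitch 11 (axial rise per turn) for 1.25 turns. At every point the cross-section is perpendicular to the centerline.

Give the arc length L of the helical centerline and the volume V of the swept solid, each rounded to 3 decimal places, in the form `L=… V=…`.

2πR = 2π·40 = 251.327412
per-turn = √(251.327412² + 11²) = √(63165.4682 + 121) = √63286.4682 = 251.568019
L = 1.25 × 251.568019 = 314.460024
V = π·1.75² × L = 9.621128 × 314.460024 = 3025.459982

L=314.460 V=3025.460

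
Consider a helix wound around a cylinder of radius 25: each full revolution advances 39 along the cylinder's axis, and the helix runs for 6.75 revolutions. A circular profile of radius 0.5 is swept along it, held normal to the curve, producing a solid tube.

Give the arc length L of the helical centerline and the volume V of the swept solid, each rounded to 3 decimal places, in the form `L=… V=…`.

2πR = 2π·25 = 157.079633
per-turn = √(157.079633² + 39²) = √(24674.0110 + 1521) = √26195.0110 = 161.848729
L = 6.75 × 161.848729 = 1092.478919
V = π·0.5² × L = 0.785398 × 1092.478919 = 858.030937

L=1092.479 V=858.031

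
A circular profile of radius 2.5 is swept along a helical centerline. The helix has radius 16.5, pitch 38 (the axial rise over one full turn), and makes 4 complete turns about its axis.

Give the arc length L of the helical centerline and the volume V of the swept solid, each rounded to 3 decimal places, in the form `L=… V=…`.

L=441.670 V=8672.161

2πR = 2π·16.5 = 103.672558
per-turn = √(103.672558² + 38²) = √(10747.9992 + 1444) = √12191.9992 = 110.417386
L = 4 × 110.417386 = 441.669545
V = π·2.5² × L = 19.634954 × 441.669545 = 8672.161239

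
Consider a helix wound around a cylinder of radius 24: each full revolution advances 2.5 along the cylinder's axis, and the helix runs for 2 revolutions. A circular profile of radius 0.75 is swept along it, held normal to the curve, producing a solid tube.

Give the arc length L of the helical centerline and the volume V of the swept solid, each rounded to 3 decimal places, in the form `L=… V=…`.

L=301.634 V=533.032

2πR = 2π·24 = 150.796447
per-turn = √(150.796447² + 2.5²) = √(22739.5685 + 6.25) = √22745.8185 = 150.817169
L = 2 × 150.817169 = 301.634338
V = π·0.75² × L = 1.767146 × 301.634338 = 533.031875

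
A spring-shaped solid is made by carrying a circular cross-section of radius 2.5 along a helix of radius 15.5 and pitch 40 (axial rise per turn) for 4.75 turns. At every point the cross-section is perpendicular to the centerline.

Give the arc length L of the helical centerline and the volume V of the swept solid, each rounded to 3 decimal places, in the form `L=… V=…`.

2πR = 2π·15.5 = 97.389372
per-turn = √(97.389372² + 40²) = √(9484.6898 + 1600) = √11084.6898 = 105.283854
L = 4.75 × 105.283854 = 500.098305
V = π·2.5² × L = 19.634954 × 500.098305 = 9819.407249

L=500.098 V=9819.407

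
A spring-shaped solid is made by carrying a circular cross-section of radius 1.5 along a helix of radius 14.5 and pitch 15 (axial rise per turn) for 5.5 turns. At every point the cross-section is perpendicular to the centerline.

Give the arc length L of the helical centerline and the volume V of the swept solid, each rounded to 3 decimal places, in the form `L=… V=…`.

2πR = 2π·14.5 = 91.106187
per-turn = √(91.106187² + 15²) = √(8300.3373 + 225) = √8525.3373 = 92.332753
L = 5.5 × 92.332753 = 507.830142
V = π·1.5² × L = 7.068583 × 507.830142 = 3589.639749

L=507.830 V=3589.640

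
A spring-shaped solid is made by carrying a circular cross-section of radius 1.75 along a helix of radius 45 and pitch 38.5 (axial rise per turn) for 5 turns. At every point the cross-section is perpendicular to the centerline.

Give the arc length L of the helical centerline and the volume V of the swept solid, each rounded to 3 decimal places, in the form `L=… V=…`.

L=1426.762 V=13727.064

2πR = 2π·45 = 282.743339
per-turn = √(282.743339² + 38.5²) = √(79943.7956 + 1482.25) = √81426.0456 = 285.352494
L = 5 × 285.352494 = 1426.762468
V = π·1.75² × L = 9.621128 × 1426.762468 = 13727.063623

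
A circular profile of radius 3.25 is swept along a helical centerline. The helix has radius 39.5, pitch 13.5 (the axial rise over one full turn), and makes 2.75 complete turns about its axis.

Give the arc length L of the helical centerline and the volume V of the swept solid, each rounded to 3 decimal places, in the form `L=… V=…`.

2πR = 2π·39.5 = 248.185820
per-turn = √(248.185820² + 13.5²) = √(61596.2011 + 182.25) = √61778.4511 = 248.552713
L = 2.75 × 248.552713 = 683.519960
V = π·3.25² × L = 33.183072 × 683.519960 = 22681.292334

L=683.520 V=22681.292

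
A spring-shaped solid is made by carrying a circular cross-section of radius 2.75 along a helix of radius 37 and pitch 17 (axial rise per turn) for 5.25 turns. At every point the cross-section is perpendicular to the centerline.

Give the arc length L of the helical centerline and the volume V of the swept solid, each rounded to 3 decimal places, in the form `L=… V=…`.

L=1223.768 V=29074.631

2πR = 2π·37 = 232.477856
per-turn = √(232.477856² + 17²) = √(54045.9537 + 289) = √54334.9537 = 233.098592
L = 5.25 × 233.098592 = 1223.767609
V = π·2.75² × L = 23.758294 × 1223.767609 = 29074.631189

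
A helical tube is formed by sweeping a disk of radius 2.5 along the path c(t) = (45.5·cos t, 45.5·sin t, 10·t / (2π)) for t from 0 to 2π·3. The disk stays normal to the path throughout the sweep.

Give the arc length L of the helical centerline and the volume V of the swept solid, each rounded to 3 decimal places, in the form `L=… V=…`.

2πR = 2π·45.5 = 285.884931
per-turn = √(285.884931² + 10²) = √(81730.1940 + 100) = √81830.1940 = 286.059774
L = 3 × 286.059774 = 858.179321
V = π·2.5² × L = 19.634954 × 858.179321 = 16850.311558

L=858.179 V=16850.312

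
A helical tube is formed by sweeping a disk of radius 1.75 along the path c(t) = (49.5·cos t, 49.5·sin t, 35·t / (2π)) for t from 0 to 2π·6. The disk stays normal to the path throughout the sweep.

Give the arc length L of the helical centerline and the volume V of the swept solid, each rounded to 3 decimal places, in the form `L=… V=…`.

2πR = 2π·49.5 = 311.017673
per-turn = √(311.017673² + 35²) = √(96731.9927 + 1225) = √97956.9927 = 312.980818
L = 6 × 312.980818 = 1877.884911
V = π·1.75² × L = 9.621128 × 1877.884911 = 18067.370161

L=1877.885 V=18067.370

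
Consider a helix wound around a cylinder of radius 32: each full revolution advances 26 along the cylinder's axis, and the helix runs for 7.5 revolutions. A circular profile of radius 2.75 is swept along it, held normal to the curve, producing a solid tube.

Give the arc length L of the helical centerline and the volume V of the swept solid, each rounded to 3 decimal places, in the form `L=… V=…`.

L=1520.520 V=36124.968

2πR = 2π·32 = 201.061930
per-turn = √(201.061930² + 26²) = √(40425.8996 + 676) = √41101.8996 = 202.736034
L = 7.5 × 202.736034 = 1520.520258
V = π·2.75² × L = 23.758294 × 1520.520258 = 36124.967988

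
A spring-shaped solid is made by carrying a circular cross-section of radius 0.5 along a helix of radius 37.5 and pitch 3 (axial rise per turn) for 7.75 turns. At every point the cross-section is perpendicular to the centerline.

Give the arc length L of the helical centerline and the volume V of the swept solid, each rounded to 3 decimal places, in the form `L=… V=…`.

L=1826.199 V=1434.293

2πR = 2π·37.5 = 235.619449
per-turn = √(235.619449² + 3²) = √(55516.5248 + 9) = √55525.5248 = 235.638547
L = 7.75 × 235.638547 = 1826.198738
V = π·0.5² × L = 0.785398 × 1826.198738 = 1434.293135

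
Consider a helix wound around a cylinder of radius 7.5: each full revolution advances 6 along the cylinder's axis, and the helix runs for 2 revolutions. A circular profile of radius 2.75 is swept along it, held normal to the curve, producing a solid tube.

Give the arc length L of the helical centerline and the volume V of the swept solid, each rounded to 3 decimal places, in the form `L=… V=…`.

L=95.009 V=2257.244

2πR = 2π·7.5 = 47.123890
per-turn = √(47.123890² + 6²) = √(2220.6610 + 36) = √2256.6610 = 47.504326
L = 2 × 47.504326 = 95.008652
V = π·2.75² × L = 23.758294 × 95.008652 = 2257.243530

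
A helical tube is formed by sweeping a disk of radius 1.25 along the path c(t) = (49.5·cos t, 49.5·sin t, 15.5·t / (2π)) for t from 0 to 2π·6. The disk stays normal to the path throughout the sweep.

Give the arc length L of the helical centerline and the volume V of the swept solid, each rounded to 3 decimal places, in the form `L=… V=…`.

2πR = 2π·49.5 = 311.017673
per-turn = √(311.017673² + 15.5²) = √(96731.9927 + 240.25) = √96972.2427 = 311.403665
L = 6 × 311.403665 = 1868.421992
V = π·1.25² × L = 4.908739 × 1868.421992 = 9171.595004

L=1868.422 V=9171.595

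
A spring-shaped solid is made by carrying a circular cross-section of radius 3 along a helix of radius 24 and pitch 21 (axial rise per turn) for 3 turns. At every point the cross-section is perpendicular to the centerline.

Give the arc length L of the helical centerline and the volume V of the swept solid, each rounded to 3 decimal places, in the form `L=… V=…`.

L=456.755 V=12914.443

2πR = 2π·24 = 150.796447
per-turn = √(150.796447² + 21²) = √(22739.5685 + 441) = √23180.5685 = 152.251662
L = 3 × 152.251662 = 456.754986
V = π·3² × L = 28.274334 × 456.754986 = 12914.442965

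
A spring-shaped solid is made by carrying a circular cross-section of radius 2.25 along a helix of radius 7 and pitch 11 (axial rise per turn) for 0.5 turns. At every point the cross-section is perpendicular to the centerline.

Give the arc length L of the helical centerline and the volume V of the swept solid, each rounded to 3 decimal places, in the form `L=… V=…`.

2πR = 2π·7 = 43.982297
per-turn = √(43.982297² + 11²) = √(1934.4425 + 121) = √2055.4425 = 45.336988
L = 0.5 × 45.336988 = 22.668494
V = π·2.25² × L = 15.904313 × 22.668494 = 360.526818

L=22.668 V=360.527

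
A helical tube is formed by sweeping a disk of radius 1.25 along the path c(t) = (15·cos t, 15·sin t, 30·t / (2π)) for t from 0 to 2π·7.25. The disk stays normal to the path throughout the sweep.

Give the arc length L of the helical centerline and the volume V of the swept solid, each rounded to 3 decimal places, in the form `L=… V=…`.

2πR = 2π·15 = 94.247780
per-turn = √(94.247780² + 30²) = √(8882.6440 + 900) = √9782.6440 = 98.907249
L = 7.25 × 98.907249 = 717.077557
V = π·1.25² × L = 4.908739 × 717.077557 = 3519.946228

L=717.078 V=3519.946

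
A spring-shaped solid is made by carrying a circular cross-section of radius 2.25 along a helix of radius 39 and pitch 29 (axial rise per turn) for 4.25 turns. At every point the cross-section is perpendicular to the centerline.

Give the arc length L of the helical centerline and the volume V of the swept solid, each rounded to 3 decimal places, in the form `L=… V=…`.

2πR = 2π·39 = 245.044227
per-turn = √(245.044227² + 29²) = √(60046.6732 + 841) = √60887.6732 = 246.754277
L = 4.25 × 246.754277 = 1048.705677
V = π·2.25² × L = 15.904313 × 1048.705677 = 16678.943130

L=1048.706 V=16678.943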